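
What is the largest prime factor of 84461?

89

84461 = 13 · 6497
6497 = 73 · 89
89 is prime.
So 84461 = 13 · 73 · 89; the largest prime factor is 89.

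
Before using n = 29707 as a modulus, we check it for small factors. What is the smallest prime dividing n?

61

29707 is odd.
Digit sum 25, not divisible by 3.
Ends in 7: not divisible by 5.
7: 29707 = 7·4243 + 6
11: 29707 = 11·2700 + 7
13: 29707 = 13·2285 + 2
17: 29707 = 17·1747 + 8
19: 29707 = 19·1563 + 10
23: 29707 = 23·1291 + 14
29: 29707 = 29·1024 + 11
31: 29707 = 31·958 + 9
37: 29707 = 37·802 + 33
41: 29707 = 41·724 + 23
43: 29707 = 43·690 + 37
47: 29707 = 47·632 + 3
53: 29707 = 53·560 + 27
59: 29707 = 59·503 + 30
61: 29707 = 61·487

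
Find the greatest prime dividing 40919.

83

40919 = 17 · 2407
2407 = 29 · 83
83 is prime.
So 40919 = 17 · 29 · 83; the largest prime factor is 83.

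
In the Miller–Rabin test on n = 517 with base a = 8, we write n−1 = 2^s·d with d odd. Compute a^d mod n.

517 − 1 = 516 = 2^2 · 129, so d = 129.
8^1 ≡ 8 (mod 517)
8^2 ≡ 8^2 = 64 ≡ 64 (mod 517)
8^4 ≡ 64^2 = 4096 ≡ 477 (mod 517)
8^8 ≡ 477^2 = 227529 ≡ 49 (mod 517)
8^16 ≡ 49^2 = 2401 ≡ 333 (mod 517)
8^32 ≡ 333^2 = 110889 ≡ 251 (mod 517)
8^64 ≡ 251^2 = 63001 ≡ 444 (mod 517)
8^128 ≡ 444^2 = 197136 ≡ 159 (mod 517)
129 = 128 + 1 in binary powers of 2.
So 8^129 ≡ 159 · 8 ≡ 238 (mod 517).
Squaring chain: 238 → 291; never reaches −1, so base 8 is a Miller–Rabin witness that 517 is composite.

238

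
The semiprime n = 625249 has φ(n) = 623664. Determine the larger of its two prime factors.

853

φ(n) = (p−1)(q−1) = n − (p+q) + 1, so p + q = 625249 − 623664 + 1 = 1586.
p and q are the roots of t² − 1586t + 625249 = 0.
Discriminant: 1586² − 4·625249 = 2515396 − 2500996 = 14400; √14400 = 120.
q = (1586 − 120)/2 = 733, p = (1586 + 120)/2 = 853.
Check: 733 · 853 = 625249.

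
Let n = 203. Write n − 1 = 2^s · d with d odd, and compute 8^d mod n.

155

203 − 1 = 202 = 2^1 · 101, so d = 101.
8^1 ≡ 8 (mod 203)
8^2 ≡ 8^2 = 64 ≡ 64 (mod 203)
8^4 ≡ 64^2 = 4096 ≡ 36 (mod 203)
8^8 ≡ 36^2 = 1296 ≡ 78 (mod 203)
8^16 ≡ 78^2 = 6084 ≡ 197 (mod 203)
8^32 ≡ 197^2 = 38809 ≡ 36 (mod 203)
8^64 ≡ 36^2 = 1296 ≡ 78 (mod 203)
101 = 64 + 32 + 4 + 1 in binary powers of 2.
So 8^101 ≡ 78 · 36 · 36 · 8 ≡ 155 (mod 203).
Squaring chain: 155; never reaches −1, so base 8 is a Miller–Rabin witness that 203 is composite.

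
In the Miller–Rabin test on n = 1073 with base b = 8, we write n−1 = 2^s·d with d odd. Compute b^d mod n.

177

1073 − 1 = 1072 = 2^4 · 67, so d = 67.
8^1 ≡ 8 (mod 1073)
8^2 ≡ 8^2 = 64 ≡ 64 (mod 1073)
8^4 ≡ 64^2 = 4096 ≡ 877 (mod 1073)
8^8 ≡ 877^2 = 769129 ≡ 861 (mod 1073)
8^16 ≡ 861^2 = 741321 ≡ 951 (mod 1073)
8^32 ≡ 951^2 = 904401 ≡ 935 (mod 1073)
8^64 ≡ 935^2 = 874225 ≡ 803 (mod 1073)
67 = 64 + 2 + 1 in binary powers of 2.
So 8^67 ≡ 803 · 64 · 8 ≡ 177 (mod 1073).
Squaring chain: 177 → 212 → 951 → 935; never reaches −1, so base 8 is a Miller–Rabin witness that 1073 is composite.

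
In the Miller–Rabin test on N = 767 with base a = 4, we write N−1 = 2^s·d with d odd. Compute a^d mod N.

767 − 1 = 766 = 2^1 · 383, so d = 383.
4^1 ≡ 4 (mod 767)
4^2 ≡ 4^2 = 16 ≡ 16 (mod 767)
4^4 ≡ 16^2 = 256 ≡ 256 (mod 767)
4^8 ≡ 256^2 = 65536 ≡ 341 (mod 767)
4^16 ≡ 341^2 = 116281 ≡ 464 (mod 767)
4^32 ≡ 464^2 = 215296 ≡ 536 (mod 767)
4^64 ≡ 536^2 = 287296 ≡ 438 (mod 767)
4^128 ≡ 438^2 = 191844 ≡ 94 (mod 767)
4^256 ≡ 94^2 = 8836 ≡ 399 (mod 767)
383 = 256 + 64 + 32 + 16 + 8 + 4 + 2 + 1 in binary powers of 2.
So 4^383 ≡ 399 · 438 · 536 · 464 · 341 · 256 · 16 · 4 ≡ 556 (mod 767).
Squaring chain: 556; never reaches −1, so base 4 is a Miller–Rabin witness that 767 is composite.

556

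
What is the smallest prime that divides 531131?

17

531131 is odd.
Digit sum 14, not divisible by 3.
Ends in 1: not divisible by 5.
7: 531131 = 7·75875 + 6
11: 531131 = 11·48284 + 7
13: 531131 = 13·40856 + 3
17: 531131 = 17·31243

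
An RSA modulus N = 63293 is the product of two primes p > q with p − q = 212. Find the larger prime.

Since p = q + 212, we have 63293 = q(q + 212), so q² + 212q − 63293 = 0.
Discriminant: 212² + 4·63293 = 44944 + 253172 = 298116; √298116 = 546.
q = (−212 + 546)/2 = 167, and p = q + 212 = 379.
Check: 167 · 379 = 63293.

379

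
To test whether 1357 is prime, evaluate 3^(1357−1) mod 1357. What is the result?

487

3^1 ≡ 3 (mod 1357)
3^2 ≡ 3^2 = 9 ≡ 9 (mod 1357)
3^4 ≡ 9^2 = 81 ≡ 81 (mod 1357)
3^8 ≡ 81^2 = 6561 ≡ 1133 (mod 1357)
3^16 ≡ 1133^2 = 1283689 ≡ 1324 (mod 1357)
3^32 ≡ 1324^2 = 1752976 ≡ 1089 (mod 1357)
3^64 ≡ 1089^2 = 1185921 ≡ 1260 (mod 1357)
3^128 ≡ 1260^2 = 1587600 ≡ 1267 (mod 1357)
3^256 ≡ 1267^2 = 1605289 ≡ 1315 (mod 1357)
3^512 ≡ 1315^2 = 1729225 ≡ 407 (mod 1357)
3^1024 ≡ 407^2 = 165649 ≡ 95 (mod 1357)
1356 = 1024 + 256 + 64 + 8 + 4 in binary powers of 2.
So 3^1356 ≡ 95 · 1315 · 1260 · 1133 · 81 ≡ 487 (mod 1357).
Since 487 ≠ 1, base 3 is a Fermat witness: 1357 is composite.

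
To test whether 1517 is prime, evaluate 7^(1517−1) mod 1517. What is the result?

7^1 ≡ 7 (mod 1517)
7^2 ≡ 7^2 = 49 ≡ 49 (mod 1517)
7^4 ≡ 49^2 = 2401 ≡ 884 (mod 1517)
7^8 ≡ 884^2 = 781456 ≡ 201 (mod 1517)
7^16 ≡ 201^2 = 40401 ≡ 959 (mod 1517)
7^32 ≡ 959^2 = 919681 ≡ 379 (mod 1517)
7^64 ≡ 379^2 = 143641 ≡ 1043 (mod 1517)
7^128 ≡ 1043^2 = 1087849 ≡ 160 (mod 1517)
7^256 ≡ 160^2 = 25600 ≡ 1328 (mod 1517)
7^512 ≡ 1328^2 = 1763584 ≡ 830 (mod 1517)
7^1024 ≡ 830^2 = 688900 ≡ 182 (mod 1517)
1516 = 1024 + 256 + 128 + 64 + 32 + 8 + 4 in binary powers of 2.
So 7^1516 ≡ 182 · 1328 · 160 · 1043 · 379 · 201 · 884 ≡ 107 (mod 1517).
Since 107 ≠ 1, base 7 is a Fermat witness: 1517 is composite.

107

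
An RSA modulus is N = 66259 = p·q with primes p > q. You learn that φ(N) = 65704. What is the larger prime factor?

φ(n) = (p−1)(q−1) = n − (p+q) + 1, so p + q = 66259 − 65704 + 1 = 556.
p and q are the roots of t² − 556t + 66259 = 0.
Discriminant: 556² − 4·66259 = 309136 − 265036 = 44100; √44100 = 210.
q = (556 − 210)/2 = 173, p = (556 + 210)/2 = 383.
Check: 173 · 383 = 66259.

383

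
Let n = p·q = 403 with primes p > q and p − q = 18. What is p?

31

Since p = q + 18, we have 403 = q(q + 18), so q² + 18q − 403 = 0.
Discriminant: 18² + 4·403 = 324 + 1612 = 1936; √1936 = 44.
q = (−18 + 44)/2 = 13, and p = q + 18 = 31.
Check: 13 · 31 = 403.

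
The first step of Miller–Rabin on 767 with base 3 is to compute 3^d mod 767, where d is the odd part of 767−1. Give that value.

139

767 − 1 = 766 = 2^1 · 383, so d = 383.
3^1 ≡ 3 (mod 767)
3^2 ≡ 3^2 = 9 ≡ 9 (mod 767)
3^4 ≡ 9^2 = 81 ≡ 81 (mod 767)
3^8 ≡ 81^2 = 6561 ≡ 425 (mod 767)
3^16 ≡ 425^2 = 180625 ≡ 380 (mod 767)
3^32 ≡ 380^2 = 144400 ≡ 204 (mod 767)
3^64 ≡ 204^2 = 41616 ≡ 198 (mod 767)
3^128 ≡ 198^2 = 39204 ≡ 87 (mod 767)
3^256 ≡ 87^2 = 7569 ≡ 666 (mod 767)
383 = 256 + 64 + 32 + 16 + 8 + 4 + 2 + 1 in binary powers of 2.
So 3^383 ≡ 666 · 198 · 204 · 380 · 425 · 81 · 9 · 3 ≡ 139 (mod 767).
Squaring chain: 139; never reaches −1, so base 3 is a Miller–Rabin witness that 767 is composite.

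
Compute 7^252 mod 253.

7^1 ≡ 7 (mod 253)
7^2 ≡ 7^2 = 49 ≡ 49 (mod 253)
7^4 ≡ 49^2 = 2401 ≡ 124 (mod 253)
7^8 ≡ 124^2 = 15376 ≡ 196 (mod 253)
7^16 ≡ 196^2 = 38416 ≡ 213 (mod 253)
7^32 ≡ 213^2 = 45369 ≡ 82 (mod 253)
7^64 ≡ 82^2 = 6724 ≡ 146 (mod 253)
7^128 ≡ 146^2 = 21316 ≡ 64 (mod 253)
252 = 128 + 64 + 32 + 16 + 8 + 4 in binary powers of 2.
So 7^252 ≡ 64 · 146 · 82 · 213 · 196 · 124 ≡ 82 (mod 253).
Since 82 ≠ 1, base 7 is a Fermat witness: 253 is composite.

82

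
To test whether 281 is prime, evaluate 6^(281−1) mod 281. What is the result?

6^1 ≡ 6 (mod 281)
6^2 ≡ 6^2 = 36 ≡ 36 (mod 281)
6^4 ≡ 36^2 = 1296 ≡ 172 (mod 281)
6^8 ≡ 172^2 = 29584 ≡ 79 (mod 281)
6^16 ≡ 79^2 = 6241 ≡ 59 (mod 281)
6^32 ≡ 59^2 = 3481 ≡ 109 (mod 281)
6^64 ≡ 109^2 = 11881 ≡ 79 (mod 281)
6^128 ≡ 79^2 = 6241 ≡ 59 (mod 281)
6^256 ≡ 59^2 = 3481 ≡ 109 (mod 281)
280 = 256 + 16 + 8 in binary powers of 2.
So 6^280 ≡ 109 · 59 · 79 ≡ 1 (mod 281).
Since the result is 1, base 6 gives no evidence that 281 is composite.

1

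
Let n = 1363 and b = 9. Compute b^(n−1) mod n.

1051

9^1 ≡ 9 (mod 1363)
9^2 ≡ 9^2 = 81 ≡ 81 (mod 1363)
9^4 ≡ 81^2 = 6561 ≡ 1109 (mod 1363)
9^8 ≡ 1109^2 = 1229881 ≡ 455 (mod 1363)
9^16 ≡ 455^2 = 207025 ≡ 1212 (mod 1363)
9^32 ≡ 1212^2 = 1468944 ≡ 993 (mod 1363)
9^64 ≡ 993^2 = 986049 ≡ 600 (mod 1363)
9^128 ≡ 600^2 = 360000 ≡ 168 (mod 1363)
9^256 ≡ 168^2 = 28224 ≡ 964 (mod 1363)
9^512 ≡ 964^2 = 929296 ≡ 1093 (mod 1363)
9^1024 ≡ 1093^2 = 1194649 ≡ 661 (mod 1363)
1362 = 1024 + 256 + 64 + 16 + 2 in binary powers of 2.
So 9^1362 ≡ 661 · 964 · 600 · 1212 · 81 ≡ 1051 (mod 1363).
Since 1051 ≠ 1, base 9 is a Fermat witness: 1363 is composite.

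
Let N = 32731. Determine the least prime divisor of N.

32731 is odd.
Digit sum 16, not divisible by 3.
Ends in 1: not divisible by 5.
7: 32731 = 7·4675 + 6
11: 32731 = 11·2975 + 6
13: 32731 = 13·2517 + 10
17: 32731 = 17·1925 + 6
19: 32731 = 19·1722 + 13
23: 32731 = 23·1423 + 2
29: 32731 = 29·1128 + 19
31: 32731 = 31·1055 + 26
37: 32731 = 37·884 + 23
41: 32731 = 41·798 + 13
43: 32731 = 43·761 + 8
47: 32731 = 47·696 + 19
53: 32731 = 53·617 + 30
59: 32731 = 59·554 + 45
61: 32731 = 61·536 + 35
67: 32731 = 67·488 + 35
71: 32731 = 71·461

71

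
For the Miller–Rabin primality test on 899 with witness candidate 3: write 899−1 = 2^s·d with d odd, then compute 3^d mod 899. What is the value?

899 − 1 = 898 = 2^1 · 449, so d = 449.
3^1 ≡ 3 (mod 899)
3^2 ≡ 3^2 = 9 ≡ 9 (mod 899)
3^4 ≡ 9^2 = 81 ≡ 81 (mod 899)
3^8 ≡ 81^2 = 6561 ≡ 268 (mod 899)
3^16 ≡ 268^2 = 71824 ≡ 803 (mod 899)
3^32 ≡ 803^2 = 644809 ≡ 226 (mod 899)
3^64 ≡ 226^2 = 51076 ≡ 732 (mod 899)
3^128 ≡ 732^2 = 535824 ≡ 20 (mod 899)
3^256 ≡ 20^2 = 400 ≡ 400 (mod 899)
449 = 256 + 128 + 64 + 1 in binary powers of 2.
So 3^449 ≡ 400 · 20 · 732 · 3 ≡ 641 (mod 899).
Squaring chain: 641; never reaches −1, so base 3 is a Miller–Rabin witness that 899 is composite.

641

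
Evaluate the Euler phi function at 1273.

1188

Factor: 1273 = 19 · 67.
φ(1273) = (19−1) · (67−1) = 18 · 66 = 1188.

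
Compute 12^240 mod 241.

1

12^1 ≡ 12 (mod 241)
12^2 ≡ 12^2 = 144 ≡ 144 (mod 241)
12^4 ≡ 144^2 = 20736 ≡ 10 (mod 241)
12^8 ≡ 10^2 = 100 ≡ 100 (mod 241)
12^16 ≡ 100^2 = 10000 ≡ 119 (mod 241)
12^32 ≡ 119^2 = 14161 ≡ 183 (mod 241)
12^64 ≡ 183^2 = 33489 ≡ 231 (mod 241)
12^128 ≡ 231^2 = 53361 ≡ 100 (mod 241)
240 = 128 + 64 + 32 + 16 in binary powers of 2.
So 12^240 ≡ 100 · 231 · 183 · 119 ≡ 1 (mod 241).
Since the result is 1, base 12 gives no evidence that 241 is composite.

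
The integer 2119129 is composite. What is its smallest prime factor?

2119129 is odd.
Digit sum 25, not divisible by 3.
Ends in 9: not divisible by 5.
7: 2119129 = 7·302732 + 5
11: 2119129 = 11·192648 + 1
13: 2119129 = 13·163009 + 12
17: 2119129 = 17·124654 + 11
19: 2119129 = 19·111533 + 2
23: 2119129 = 23·92136 + 1
29: 2119129 = 29·73073 + 12
31: 2119129 = 31·68359

31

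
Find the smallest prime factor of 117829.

23

117829 is odd.
Digit sum 28, not divisible by 3.
Ends in 9: not divisible by 5.
7: 117829 = 7·16832 + 5
11: 117829 = 11·10711 + 8
13: 117829 = 13·9063 + 10
17: 117829 = 17·6931 + 2
19: 117829 = 19·6201 + 10
23: 117829 = 23·5123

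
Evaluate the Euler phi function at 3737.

Factor: 3737 = 37 · 101.
φ(3737) = (37−1) · (101−1) = 36 · 100 = 3600.

3600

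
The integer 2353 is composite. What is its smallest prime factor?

2353 is odd.
Digit sum 13, not divisible by 3.
Ends in 3: not divisible by 5.
7: 2353 = 7·336 + 1
11: 2353 = 11·213 + 10
13: 2353 = 13·181

13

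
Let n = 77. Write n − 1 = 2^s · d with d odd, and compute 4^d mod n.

25

77 − 1 = 76 = 2^2 · 19, so d = 19.
4^1 ≡ 4 (mod 77)
4^2 ≡ 4^2 = 16 ≡ 16 (mod 77)
4^4 ≡ 16^2 = 256 ≡ 25 (mod 77)
4^8 ≡ 25^2 = 625 ≡ 9 (mod 77)
4^16 ≡ 9^2 = 81 ≡ 4 (mod 77)
19 = 16 + 2 + 1 in binary powers of 2.
So 4^19 ≡ 4 · 16 · 4 ≡ 25 (mod 77).
Squaring chain: 25 → 9; never reaches −1, so base 4 is a Miller–Rabin witness that 77 is composite.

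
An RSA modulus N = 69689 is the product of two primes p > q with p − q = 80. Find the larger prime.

307

Since p = q + 80, we have 69689 = q(q + 80), so q² + 80q − 69689 = 0.
Discriminant: 80² + 4·69689 = 6400 + 278756 = 285156; √285156 = 534.
q = (−80 + 534)/2 = 227, and p = q + 80 = 307.
Check: 227 · 307 = 69689.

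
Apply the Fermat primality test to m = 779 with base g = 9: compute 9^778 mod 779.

614

9^1 ≡ 9 (mod 779)
9^2 ≡ 9^2 = 81 ≡ 81 (mod 779)
9^4 ≡ 81^2 = 6561 ≡ 329 (mod 779)
9^8 ≡ 329^2 = 108241 ≡ 739 (mod 779)
9^16 ≡ 739^2 = 546121 ≡ 42 (mod 779)
9^32 ≡ 42^2 = 1764 ≡ 206 (mod 779)
9^64 ≡ 206^2 = 42436 ≡ 370 (mod 779)
9^128 ≡ 370^2 = 136900 ≡ 575 (mod 779)
9^256 ≡ 575^2 = 330625 ≡ 329 (mod 779)
9^512 ≡ 329^2 = 108241 ≡ 739 (mod 779)
778 = 512 + 256 + 8 + 2 in binary powers of 2.
So 9^778 ≡ 739 · 329 · 739 · 81 ≡ 614 (mod 779).
Since 614 ≠ 1, base 9 is a Fermat witness: 779 is composite.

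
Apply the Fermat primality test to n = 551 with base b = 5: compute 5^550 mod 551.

5^1 ≡ 5 (mod 551)
5^2 ≡ 5^2 = 25 ≡ 25 (mod 551)
5^4 ≡ 25^2 = 625 ≡ 74 (mod 551)
5^8 ≡ 74^2 = 5476 ≡ 517 (mod 551)
5^16 ≡ 517^2 = 267289 ≡ 54 (mod 551)
5^32 ≡ 54^2 = 2916 ≡ 161 (mod 551)
5^64 ≡ 161^2 = 25921 ≡ 24 (mod 551)
5^128 ≡ 24^2 = 576 ≡ 25 (mod 551)
5^256 ≡ 25^2 = 625 ≡ 74 (mod 551)
5^512 ≡ 74^2 = 5476 ≡ 517 (mod 551)
550 = 512 + 32 + 4 + 2 in binary powers of 2.
So 5^550 ≡ 517 · 161 · 74 · 25 ≡ 480 (mod 551).
Since 480 ≠ 1, base 5 is a Fermat witness: 551 is composite.

480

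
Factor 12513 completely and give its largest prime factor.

97

12513 = 3 · 4171
4171 = 43 · 97
97 is prime.
So 12513 = 3 · 43 · 97; the largest prime factor is 97.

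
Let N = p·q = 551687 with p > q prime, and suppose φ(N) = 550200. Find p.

787

φ(n) = (p−1)(q−1) = n − (p+q) + 1, so p + q = 551687 − 550200 + 1 = 1488.
p and q are the roots of t² − 1488t + 551687 = 0.
Discriminant: 1488² − 4·551687 = 2214144 − 2206748 = 7396; √7396 = 86.
q = (1488 − 86)/2 = 701, p = (1488 + 86)/2 = 787.
Check: 701 · 787 = 551687.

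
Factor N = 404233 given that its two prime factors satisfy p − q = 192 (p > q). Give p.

Since p = q + 192, we have 404233 = q(q + 192), so q² + 192q − 404233 = 0.
Discriminant: 192² + 4·404233 = 36864 + 1616932 = 1653796; √1653796 = 1286.
q = (−192 + 1286)/2 = 547, and p = q + 192 = 739.
Check: 547 · 739 = 404233.

739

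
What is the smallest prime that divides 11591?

11591 is odd.
Digit sum 17, not divisible by 3.
Ends in 1: not divisible by 5.
7: 11591 = 7·1655 + 6
11: 11591 = 11·1053 + 8
13: 11591 = 13·891 + 8
17: 11591 = 17·681 + 14
19: 11591 = 19·610 + 1
23: 11591 = 23·503 + 22
29: 11591 = 29·399 + 20
31: 11591 = 31·373 + 28
37: 11591 = 37·313 + 10
41: 11591 = 41·282 + 29
43: 11591 = 43·269 + 24
47: 11591 = 47·246 + 29
53: 11591 = 53·218 + 37
59: 11591 = 59·196 + 27
61: 11591 = 61·190 + 1
67: 11591 = 67·173

67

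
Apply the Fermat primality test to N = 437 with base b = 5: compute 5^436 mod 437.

5^1 ≡ 5 (mod 437)
5^2 ≡ 5^2 = 25 ≡ 25 (mod 437)
5^4 ≡ 25^2 = 625 ≡ 188 (mod 437)
5^8 ≡ 188^2 = 35344 ≡ 384 (mod 437)
5^16 ≡ 384^2 = 147456 ≡ 187 (mod 437)
5^32 ≡ 187^2 = 34969 ≡ 9 (mod 437)
5^64 ≡ 9^2 = 81 ≡ 81 (mod 437)
5^128 ≡ 81^2 = 6561 ≡ 6 (mod 437)
5^256 ≡ 6^2 = 36 ≡ 36 (mod 437)
436 = 256 + 128 + 32 + 16 + 4 in binary powers of 2.
So 5^436 ≡ 36 · 6 · 9 · 187 · 188 ≡ 397 (mod 437).
Since 397 ≠ 1, base 5 is a Fermat witness: 437 is composite.

397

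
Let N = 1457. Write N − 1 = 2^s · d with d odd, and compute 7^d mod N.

1061

1457 − 1 = 1456 = 2^4 · 91, so d = 91.
7^1 ≡ 7 (mod 1457)
7^2 ≡ 7^2 = 49 ≡ 49 (mod 1457)
7^4 ≡ 49^2 = 2401 ≡ 944 (mod 1457)
7^8 ≡ 944^2 = 891136 ≡ 909 (mod 1457)
7^16 ≡ 909^2 = 826281 ≡ 162 (mod 1457)
7^32 ≡ 162^2 = 26244 ≡ 18 (mod 1457)
7^64 ≡ 18^2 = 324 ≡ 324 (mod 1457)
91 = 64 + 16 + 8 + 2 + 1 in binary powers of 2.
So 7^91 ≡ 324 · 162 · 909 · 49 · 7 ≡ 1061 (mod 1457).
Squaring chain: 1061 → 917 → 200 → 661; never reaches −1, so base 7 is a Miller–Rabin witness that 1457 is composite.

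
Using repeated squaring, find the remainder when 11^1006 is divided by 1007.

334

11^1 ≡ 11 (mod 1007)
11^2 ≡ 11^2 = 121 ≡ 121 (mod 1007)
11^4 ≡ 121^2 = 14641 ≡ 543 (mod 1007)
11^8 ≡ 543^2 = 294849 ≡ 805 (mod 1007)
11^16 ≡ 805^2 = 648025 ≡ 524 (mod 1007)
11^32 ≡ 524^2 = 274576 ≡ 672 (mod 1007)
11^64 ≡ 672^2 = 451584 ≡ 448 (mod 1007)
11^128 ≡ 448^2 = 200704 ≡ 311 (mod 1007)
11^256 ≡ 311^2 = 96721 ≡ 49 (mod 1007)
11^512 ≡ 49^2 = 2401 ≡ 387 (mod 1007)
1006 = 512 + 256 + 128 + 64 + 32 + 8 + 4 + 2 in binary powers of 2.
So 11^1006 ≡ 387 · 49 · 311 · 448 · 672 · 805 · 543 · 121 ≡ 334 (mod 1007).
Since 334 ≠ 1, base 11 is a Fermat witness: 1007 is composite.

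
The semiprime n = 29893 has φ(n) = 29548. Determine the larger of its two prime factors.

φ(n) = (p−1)(q−1) = n − (p+q) + 1, so p + q = 29893 − 29548 + 1 = 346.
p and q are the roots of t² − 346t + 29893 = 0.
Discriminant: 346² − 4·29893 = 119716 − 119572 = 144; √144 = 12.
q = (346 − 12)/2 = 167, p = (346 + 12)/2 = 179.
Check: 167 · 179 = 29893.

179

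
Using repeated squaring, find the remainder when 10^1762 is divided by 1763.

10^1 ≡ 10 (mod 1763)
10^2 ≡ 10^2 = 100 ≡ 100 (mod 1763)
10^4 ≡ 100^2 = 10000 ≡ 1185 (mod 1763)
10^8 ≡ 1185^2 = 1404225 ≡ 877 (mod 1763)
10^16 ≡ 877^2 = 769129 ≡ 461 (mod 1763)
10^32 ≡ 461^2 = 212521 ≡ 961 (mod 1763)
10^64 ≡ 961^2 = 923521 ≡ 1472 (mod 1763)
10^128 ≡ 1472^2 = 2166784 ≡ 57 (mod 1763)
10^256 ≡ 57^2 = 3249 ≡ 1486 (mod 1763)
10^512 ≡ 1486^2 = 2208196 ≡ 920 (mod 1763)
10^1024 ≡ 920^2 = 846400 ≡ 160 (mod 1763)
1762 = 1024 + 512 + 128 + 64 + 32 + 2 in binary powers of 2.
So 10^1762 ≡ 160 · 920 · 57 · 1472 · 961 · 100 ≡ 1330 (mod 1763).
Since 1330 ≠ 1, base 10 is a Fermat witness: 1763 is composite.

1330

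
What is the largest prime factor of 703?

37

703 = 19 · 37
37 is prime.
So 703 = 19 · 37; the largest prime factor is 37.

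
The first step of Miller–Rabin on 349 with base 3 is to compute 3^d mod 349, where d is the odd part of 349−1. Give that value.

348

349 − 1 = 348 = 2^2 · 87, so d = 87.
3^1 ≡ 3 (mod 349)
3^2 ≡ 3^2 = 9 ≡ 9 (mod 349)
3^4 ≡ 9^2 = 81 ≡ 81 (mod 349)
3^8 ≡ 81^2 = 6561 ≡ 279 (mod 349)
3^16 ≡ 279^2 = 77841 ≡ 14 (mod 349)
3^32 ≡ 14^2 = 196 ≡ 196 (mod 349)
3^64 ≡ 196^2 = 38416 ≡ 26 (mod 349)
87 = 64 + 16 + 4 + 2 + 1 in binary powers of 2.
So 3^87 ≡ 26 · 14 · 81 · 9 · 3 ≡ 348 (mod 349).
Since 3^d ≡ 348 (mod 349), base 3 does not prove 349 composite.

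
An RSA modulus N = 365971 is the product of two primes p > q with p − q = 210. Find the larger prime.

Since p = q + 210, we have 365971 = q(q + 210), so q² + 210q − 365971 = 0.
Discriminant: 210² + 4·365971 = 44100 + 1463884 = 1507984; √1507984 = 1228.
q = (−210 + 1228)/2 = 509, and p = q + 210 = 719.
Check: 509 · 719 = 365971.

719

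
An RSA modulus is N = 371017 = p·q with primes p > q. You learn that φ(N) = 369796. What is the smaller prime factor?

φ(n) = (p−1)(q−1) = n − (p+q) + 1, so p + q = 371017 − 369796 + 1 = 1222.
p and q are the roots of t² − 1222t + 371017 = 0.
Discriminant: 1222² − 4·371017 = 1493284 − 1484068 = 9216; √9216 = 96.
q = (1222 − 96)/2 = 563, p = (1222 + 96)/2 = 659.
Check: 563 · 659 = 371017.

563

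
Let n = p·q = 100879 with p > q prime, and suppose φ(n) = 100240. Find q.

281

φ(n) = (p−1)(q−1) = n − (p+q) + 1, so p + q = 100879 − 100240 + 1 = 640.
p and q are the roots of t² − 640t + 100879 = 0.
Discriminant: 640² − 4·100879 = 409600 − 403516 = 6084; √6084 = 78.
q = (640 − 78)/2 = 281, p = (640 + 78)/2 = 359.
Check: 281 · 359 = 100879.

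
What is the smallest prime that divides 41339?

67

41339 is odd.
Digit sum 20, not divisible by 3.
Ends in 9: not divisible by 5.
7: 41339 = 7·5905 + 4
11: 41339 = 11·3758 + 1
13: 41339 = 13·3179 + 12
17: 41339 = 17·2431 + 12
19: 41339 = 19·2175 + 14
23: 41339 = 23·1797 + 8
29: 41339 = 29·1425 + 14
31: 41339 = 31·1333 + 16
37: 41339 = 37·1117 + 10
41: 41339 = 41·1008 + 11
43: 41339 = 43·961 + 16
47: 41339 = 47·879 + 26
53: 41339 = 53·779 + 52
59: 41339 = 59·700 + 39
61: 41339 = 61·677 + 42
67: 41339 = 67·617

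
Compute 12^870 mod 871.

12^1 ≡ 12 (mod 871)
12^2 ≡ 12^2 = 144 ≡ 144 (mod 871)
12^4 ≡ 144^2 = 20736 ≡ 703 (mod 871)
12^8 ≡ 703^2 = 494209 ≡ 352 (mod 871)
12^16 ≡ 352^2 = 123904 ≡ 222 (mod 871)
12^32 ≡ 222^2 = 49284 ≡ 508 (mod 871)
12^64 ≡ 508^2 = 258064 ≡ 248 (mod 871)
12^128 ≡ 248^2 = 61504 ≡ 534 (mod 871)
12^256 ≡ 534^2 = 285156 ≡ 339 (mod 871)
12^512 ≡ 339^2 = 114921 ≡ 820 (mod 871)
870 = 512 + 256 + 64 + 32 + 4 + 2 in binary powers of 2.
So 12^870 ≡ 820 · 339 · 248 · 508 · 703 · 144 ≡ 92 (mod 871).
Since 92 ≠ 1, base 12 is a Fermat witness: 871 is composite.

92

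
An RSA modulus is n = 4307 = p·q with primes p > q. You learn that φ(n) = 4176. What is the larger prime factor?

73

φ(n) = (p−1)(q−1) = n − (p+q) + 1, so p + q = 4307 − 4176 + 1 = 132.
p and q are the roots of t² − 132t + 4307 = 0.
Discriminant: 132² − 4·4307 = 17424 − 17228 = 196; √196 = 14.
q = (132 − 14)/2 = 59, p = (132 + 14)/2 = 73.
Check: 59 · 73 = 4307.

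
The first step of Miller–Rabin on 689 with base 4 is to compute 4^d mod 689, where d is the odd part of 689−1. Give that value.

689 − 1 = 688 = 2^4 · 43, so d = 43.
4^1 ≡ 4 (mod 689)
4^2 ≡ 4^2 = 16 ≡ 16 (mod 689)
4^4 ≡ 16^2 = 256 ≡ 256 (mod 689)
4^8 ≡ 256^2 = 65536 ≡ 81 (mod 689)
4^16 ≡ 81^2 = 6561 ≡ 360 (mod 689)
4^32 ≡ 360^2 = 129600 ≡ 68 (mod 689)
43 = 32 + 8 + 2 + 1 in binary powers of 2.
So 4^43 ≡ 68 · 81 · 16 · 4 ≡ 433 (mod 689).
Squaring chain: 433 → 81 → 360 → 68; never reaches −1, so base 4 is a Miller–Rabin witness that 689 is composite.

433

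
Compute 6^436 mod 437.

118

6^1 ≡ 6 (mod 437)
6^2 ≡ 6^2 = 36 ≡ 36 (mod 437)
6^4 ≡ 36^2 = 1296 ≡ 422 (mod 437)
6^8 ≡ 422^2 = 178084 ≡ 225 (mod 437)
6^16 ≡ 225^2 = 50625 ≡ 370 (mod 437)
6^32 ≡ 370^2 = 136900 ≡ 119 (mod 437)
6^64 ≡ 119^2 = 14161 ≡ 177 (mod 437)
6^128 ≡ 177^2 = 31329 ≡ 302 (mod 437)
6^256 ≡ 302^2 = 91204 ≡ 308 (mod 437)
436 = 256 + 128 + 32 + 16 + 4 in binary powers of 2.
So 6^436 ≡ 308 · 302 · 119 · 370 · 422 ≡ 118 (mod 437).
Since 118 ≠ 1, base 6 is a Fermat witness: 437 is composite.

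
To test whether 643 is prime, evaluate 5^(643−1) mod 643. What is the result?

1

5^1 ≡ 5 (mod 643)
5^2 ≡ 5^2 = 25 ≡ 25 (mod 643)
5^4 ≡ 25^2 = 625 ≡ 625 (mod 643)
5^8 ≡ 625^2 = 390625 ≡ 324 (mod 643)
5^16 ≡ 324^2 = 104976 ≡ 167 (mod 643)
5^32 ≡ 167^2 = 27889 ≡ 240 (mod 643)
5^64 ≡ 240^2 = 57600 ≡ 373 (mod 643)
5^128 ≡ 373^2 = 139129 ≡ 241 (mod 643)
5^256 ≡ 241^2 = 58081 ≡ 211 (mod 643)
5^512 ≡ 211^2 = 44521 ≡ 154 (mod 643)
642 = 512 + 128 + 2 in binary powers of 2.
So 5^642 ≡ 154 · 241 · 25 ≡ 1 (mod 643).
Since the result is 1, base 5 gives no evidence that 643 is composite.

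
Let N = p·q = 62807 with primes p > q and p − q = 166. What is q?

Since p = q + 166, we have 62807 = q(q + 166), so q² + 166q − 62807 = 0.
Discriminant: 166² + 4·62807 = 27556 + 251228 = 278784; √278784 = 528.
q = (−166 + 528)/2 = 181, and p = q + 166 = 347.
Check: 181 · 347 = 62807.

181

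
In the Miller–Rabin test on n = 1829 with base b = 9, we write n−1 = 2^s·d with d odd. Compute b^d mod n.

1405

1829 − 1 = 1828 = 2^2 · 457, so d = 457.
9^1 ≡ 9 (mod 1829)
9^2 ≡ 9^2 = 81 ≡ 81 (mod 1829)
9^4 ≡ 81^2 = 6561 ≡ 1074 (mod 1829)
9^8 ≡ 1074^2 = 1153476 ≡ 1206 (mod 1829)
9^16 ≡ 1206^2 = 1454436 ≡ 381 (mod 1829)
9^32 ≡ 381^2 = 145161 ≡ 670 (mod 1829)
9^64 ≡ 670^2 = 448900 ≡ 795 (mod 1829)
9^128 ≡ 795^2 = 632025 ≡ 1020 (mod 1829)
9^256 ≡ 1020^2 = 1040400 ≡ 1528 (mod 1829)
457 = 256 + 128 + 64 + 8 + 1 in binary powers of 2.
So 9^457 ≡ 1528 · 1020 · 795 · 1206 · 9 ≡ 1405 (mod 1829).
Squaring chain: 1405 → 534; never reaches −1, so base 9 is a Miller–Rabin witness that 1829 is composite.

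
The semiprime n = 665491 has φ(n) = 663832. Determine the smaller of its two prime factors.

φ(n) = (p−1)(q−1) = n − (p+q) + 1, so p + q = 665491 − 663832 + 1 = 1660.
p and q are the roots of t² − 1660t + 665491 = 0.
Discriminant: 1660² − 4·665491 = 2755600 − 2661964 = 93636; √93636 = 306.
q = (1660 − 306)/2 = 677, p = (1660 + 306)/2 = 983.
Check: 677 · 983 = 665491.

677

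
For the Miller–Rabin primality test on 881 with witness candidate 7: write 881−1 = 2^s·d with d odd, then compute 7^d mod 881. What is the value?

85

881 − 1 = 880 = 2^4 · 55, so d = 55.
7^1 ≡ 7 (mod 881)
7^2 ≡ 7^2 = 49 ≡ 49 (mod 881)
7^4 ≡ 49^2 = 2401 ≡ 639 (mod 881)
7^8 ≡ 639^2 = 408321 ≡ 418 (mod 881)
7^16 ≡ 418^2 = 174724 ≡ 286 (mod 881)
7^32 ≡ 286^2 = 81796 ≡ 744 (mod 881)
55 = 32 + 16 + 4 + 2 + 1 in binary powers of 2.
So 7^55 ≡ 744 · 286 · 639 · 49 · 7 ≡ 85 (mod 881).
Squaring chain: 85 → 177 → 494 → 880; reaches −1, so base 7 does not prove 881 composite.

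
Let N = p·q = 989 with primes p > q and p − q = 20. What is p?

43

Since p = q + 20, we have 989 = q(q + 20), so q² + 20q − 989 = 0.
Discriminant: 20² + 4·989 = 400 + 3956 = 4356; √4356 = 66.
q = (−20 + 66)/2 = 23, and p = q + 20 = 43.
Check: 23 · 43 = 989.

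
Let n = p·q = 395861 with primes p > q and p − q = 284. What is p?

787

Since p = q + 284, we have 395861 = q(q + 284), so q² + 284q − 395861 = 0.
Discriminant: 284² + 4·395861 = 80656 + 1583444 = 1664100; √1664100 = 1290.
q = (−284 + 1290)/2 = 503, and p = q + 284 = 787.
Check: 503 · 787 = 395861.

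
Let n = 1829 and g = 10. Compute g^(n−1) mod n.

226

10^1 ≡ 10 (mod 1829)
10^2 ≡ 10^2 = 100 ≡ 100 (mod 1829)
10^4 ≡ 100^2 = 10000 ≡ 855 (mod 1829)
10^8 ≡ 855^2 = 731025 ≡ 1254 (mod 1829)
10^16 ≡ 1254^2 = 1572516 ≡ 1405 (mod 1829)
10^32 ≡ 1405^2 = 1974025 ≡ 534 (mod 1829)
10^64 ≡ 534^2 = 285156 ≡ 1661 (mod 1829)
10^128 ≡ 1661^2 = 2758921 ≡ 789 (mod 1829)
10^256 ≡ 789^2 = 622521 ≡ 661 (mod 1829)
10^512 ≡ 661^2 = 436921 ≡ 1619 (mod 1829)
10^1024 ≡ 1619^2 = 2621161 ≡ 204 (mod 1829)
1828 = 1024 + 512 + 256 + 32 + 4 in binary powers of 2.
So 10^1828 ≡ 204 · 1619 · 661 · 534 · 855 ≡ 226 (mod 1829).
Since 226 ≠ 1, base 10 is a Fermat witness: 1829 is composite.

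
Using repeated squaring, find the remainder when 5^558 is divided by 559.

428

5^1 ≡ 5 (mod 559)
5^2 ≡ 5^2 = 25 ≡ 25 (mod 559)
5^4 ≡ 25^2 = 625 ≡ 66 (mod 559)
5^8 ≡ 66^2 = 4356 ≡ 443 (mod 559)
5^16 ≡ 443^2 = 196249 ≡ 40 (mod 559)
5^32 ≡ 40^2 = 1600 ≡ 482 (mod 559)
5^64 ≡ 482^2 = 232324 ≡ 339 (mod 559)
5^128 ≡ 339^2 = 114921 ≡ 326 (mod 559)
5^256 ≡ 326^2 = 106276 ≡ 66 (mod 559)
5^512 ≡ 66^2 = 4356 ≡ 443 (mod 559)
558 = 512 + 32 + 8 + 4 + 2 in binary powers of 2.
So 5^558 ≡ 443 · 482 · 443 · 66 · 25 ≡ 428 (mod 559).
Since 428 ≠ 1, base 5 is a Fermat witness: 559 is composite.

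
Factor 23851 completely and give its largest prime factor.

61

23851 = 17 · 1403
1403 = 23 · 61
61 is prime.
So 23851 = 17 · 23 · 61; the largest prime factor is 61.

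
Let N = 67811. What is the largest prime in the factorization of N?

67811 = 19 · 3569
3569 = 43 · 83
83 is prime.
So 67811 = 19 · 43 · 83; the largest prime factor is 83.

83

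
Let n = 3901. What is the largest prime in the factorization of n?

3901 = 47 · 83
83 is prime.
So 3901 = 47 · 83; the largest prime factor is 83.

83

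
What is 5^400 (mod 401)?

5^1 ≡ 5 (mod 401)
5^2 ≡ 5^2 = 25 ≡ 25 (mod 401)
5^4 ≡ 25^2 = 625 ≡ 224 (mod 401)
5^8 ≡ 224^2 = 50176 ≡ 51 (mod 401)
5^16 ≡ 51^2 = 2601 ≡ 195 (mod 401)
5^32 ≡ 195^2 = 38025 ≡ 331 (mod 401)
5^64 ≡ 331^2 = 109561 ≡ 88 (mod 401)
5^128 ≡ 88^2 = 7744 ≡ 125 (mod 401)
5^256 ≡ 125^2 = 15625 ≡ 387 (mod 401)
400 = 256 + 128 + 16 in binary powers of 2.
So 5^400 ≡ 387 · 125 · 195 ≡ 1 (mod 401).
Since the result is 1, base 5 gives no evidence that 401 is composite.

1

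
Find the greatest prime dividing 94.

47

94 = 2 · 47
47 is prime.
So 94 = 2 · 47; the largest prime factor is 47.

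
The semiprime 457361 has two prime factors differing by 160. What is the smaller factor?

Since p = q + 160, we have 457361 = q(q + 160), so q² + 160q − 457361 = 0.
Discriminant: 160² + 4·457361 = 25600 + 1829444 = 1855044; √1855044 = 1362.
q = (−160 + 1362)/2 = 601, and p = q + 160 = 761.
Check: 601 · 761 = 457361.

601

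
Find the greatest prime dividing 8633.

8633 = 89 · 97
97 is prime.
So 8633 = 89 · 97; the largest prime factor is 97.

97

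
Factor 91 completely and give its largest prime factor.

91 = 7 · 13
13 is prime.
So 91 = 7 · 13; the largest prime factor is 13.

13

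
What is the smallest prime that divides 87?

3

87 is odd.
Digit sum 15, divisible by 3.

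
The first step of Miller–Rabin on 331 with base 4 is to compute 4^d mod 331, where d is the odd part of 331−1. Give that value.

1

331 − 1 = 330 = 2^1 · 165, so d = 165.
4^1 ≡ 4 (mod 331)
4^2 ≡ 4^2 = 16 ≡ 16 (mod 331)
4^4 ≡ 16^2 = 256 ≡ 256 (mod 331)
4^8 ≡ 256^2 = 65536 ≡ 329 (mod 331)
4^16 ≡ 329^2 = 108241 ≡ 4 (mod 331)
4^32 ≡ 4^2 = 16 ≡ 16 (mod 331)
4^64 ≡ 16^2 = 256 ≡ 256 (mod 331)
4^128 ≡ 256^2 = 65536 ≡ 329 (mod 331)
165 = 128 + 32 + 4 + 1 in binary powers of 2.
So 4^165 ≡ 329 · 16 · 256 · 4 ≡ 1 (mod 331).
Since 4^d ≡ 1 (mod 331), base 4 does not prove 331 composite.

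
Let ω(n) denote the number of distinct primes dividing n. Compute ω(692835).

6

692835 = 3 · 230945
230945 = 5 · 46189
46189 = 11 · 4199
4199 = 13 · 323
323 = 17 · 19
692835 = 3 · 5 · 11 · 13 · 17 · 19, which has 6 distinct prime factors.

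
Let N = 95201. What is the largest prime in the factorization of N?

95201 = 31 · 3071
3071 = 37 · 83
83 is prime.
So 95201 = 31 · 37 · 83; the largest prime factor is 83.

83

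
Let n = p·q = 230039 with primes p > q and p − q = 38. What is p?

499

Since p = q + 38, we have 230039 = q(q + 38), so q² + 38q − 230039 = 0.
Discriminant: 38² + 4·230039 = 1444 + 920156 = 921600; √921600 = 960.
q = (−38 + 960)/2 = 461, and p = q + 38 = 499.
Check: 461 · 499 = 230039.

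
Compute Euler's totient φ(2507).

Factor: 2507 = 23 · 109.
φ(2507) = (23−1) · (109−1) = 22 · 108 = 2376.

2376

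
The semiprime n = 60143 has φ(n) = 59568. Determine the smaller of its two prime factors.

137

φ(n) = (p−1)(q−1) = n − (p+q) + 1, so p + q = 60143 − 59568 + 1 = 576.
p and q are the roots of t² − 576t + 60143 = 0.
Discriminant: 576² − 4·60143 = 331776 − 240572 = 91204; √91204 = 302.
q = (576 − 302)/2 = 137, p = (576 + 302)/2 = 439.
Check: 137 · 439 = 60143.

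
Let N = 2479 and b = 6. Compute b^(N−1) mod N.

2293

6^1 ≡ 6 (mod 2479)
6^2 ≡ 6^2 = 36 ≡ 36 (mod 2479)
6^4 ≡ 36^2 = 1296 ≡ 1296 (mod 2479)
6^8 ≡ 1296^2 = 1679616 ≡ 1333 (mod 2479)
6^16 ≡ 1333^2 = 1776889 ≡ 1925 (mod 2479)
6^32 ≡ 1925^2 = 3705625 ≡ 1999 (mod 2479)
6^64 ≡ 1999^2 = 3996001 ≡ 2332 (mod 2479)
6^128 ≡ 2332^2 = 5438224 ≡ 1777 (mod 2479)
6^256 ≡ 1777^2 = 3157729 ≡ 1962 (mod 2479)
6^512 ≡ 1962^2 = 3849444 ≡ 2036 (mod 2479)
6^1024 ≡ 2036^2 = 4145296 ≡ 408 (mod 2479)
6^2048 ≡ 408^2 = 166464 ≡ 371 (mod 2479)
2478 = 2048 + 256 + 128 + 32 + 8 + 4 + 2 in binary powers of 2.
So 6^2478 ≡ 371 · 1962 · 1777 · 1999 · 1333 · 1296 · 36 ≡ 2293 (mod 2479).
Since 2293 ≠ 1, base 6 is a Fermat witness: 2479 is composite.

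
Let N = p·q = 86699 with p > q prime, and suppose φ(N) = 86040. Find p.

479

φ(n) = (p−1)(q−1) = n − (p+q) + 1, so p + q = 86699 − 86040 + 1 = 660.
p and q are the roots of t² − 660t + 86699 = 0.
Discriminant: 660² − 4·86699 = 435600 − 346796 = 88804; √88804 = 298.
q = (660 − 298)/2 = 181, p = (660 + 298)/2 = 479.
Check: 181 · 479 = 86699.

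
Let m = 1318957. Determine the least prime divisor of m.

31

1318957 is odd.
Digit sum 34, not divisible by 3.
Ends in 7: not divisible by 5.
7: 1318957 = 7·188422 + 3
11: 1318957 = 11·119905 + 2
13: 1318957 = 13·101458 + 3
17: 1318957 = 17·77585 + 12
19: 1318957 = 19·69418 + 15
23: 1318957 = 23·57345 + 22
29: 1318957 = 29·45481 + 8
31: 1318957 = 31·42547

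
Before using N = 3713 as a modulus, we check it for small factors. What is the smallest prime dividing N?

3713 is odd.
Digit sum 14, not divisible by 3.
Ends in 3: not divisible by 5.
7: 3713 = 7·530 + 3
11: 3713 = 11·337 + 6
13: 3713 = 13·285 + 8
17: 3713 = 17·218 + 7
19: 3713 = 19·195 + 8
23: 3713 = 23·161 + 10
29: 3713 = 29·128 + 1
31: 3713 = 31·119 + 24
37: 3713 = 37·100 + 13
41: 3713 = 41·90 + 23
43: 3713 = 43·86 + 15
47: 3713 = 47·79

47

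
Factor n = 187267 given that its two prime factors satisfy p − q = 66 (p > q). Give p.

Since p = q + 66, we have 187267 = q(q + 66), so q² + 66q − 187267 = 0.
Discriminant: 66² + 4·187267 = 4356 + 749068 = 753424; √753424 = 868.
q = (−66 + 868)/2 = 401, and p = q + 66 = 467.
Check: 401 · 467 = 187267.

467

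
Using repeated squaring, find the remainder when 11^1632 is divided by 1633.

151

11^1 ≡ 11 (mod 1633)
11^2 ≡ 11^2 = 121 ≡ 121 (mod 1633)
11^4 ≡ 121^2 = 14641 ≡ 1577 (mod 1633)
11^8 ≡ 1577^2 = 2486929 ≡ 1503 (mod 1633)
11^16 ≡ 1503^2 = 2259009 ≡ 570 (mod 1633)
11^32 ≡ 570^2 = 324900 ≡ 1566 (mod 1633)
11^64 ≡ 1566^2 = 2452356 ≡ 1223 (mod 1633)
11^128 ≡ 1223^2 = 1495729 ≡ 1534 (mod 1633)
11^256 ≡ 1534^2 = 2353156 ≡ 3 (mod 1633)
11^512 ≡ 3^2 = 9 ≡ 9 (mod 1633)
11^1024 ≡ 9^2 = 81 ≡ 81 (mod 1633)
1632 = 1024 + 512 + 64 + 32 in binary powers of 2.
So 11^1632 ≡ 81 · 9 · 1223 · 1566 ≡ 151 (mod 1633).
Since 151 ≠ 1, base 11 is a Fermat witness: 1633 is composite.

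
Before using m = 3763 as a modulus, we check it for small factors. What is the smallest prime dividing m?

53

3763 is odd.
Digit sum 19, not divisible by 3.
Ends in 3: not divisible by 5.
7: 3763 = 7·537 + 4
11: 3763 = 11·342 + 1
13: 3763 = 13·289 + 6
17: 3763 = 17·221 + 6
19: 3763 = 19·198 + 1
23: 3763 = 23·163 + 14
29: 3763 = 29·129 + 22
31: 3763 = 31·121 + 12
37: 3763 = 37·101 + 26
41: 3763 = 41·91 + 32
43: 3763 = 43·87 + 22
47: 3763 = 47·80 + 3
53: 3763 = 53·71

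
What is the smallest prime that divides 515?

515 is odd.
Digit sum 11, not divisible by 3.
Ends in 5: divisible by 5.

5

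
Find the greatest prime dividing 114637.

67

114637 = 29 · 3953
3953 = 59 · 67
67 is prime.
So 114637 = 29 · 59 · 67; the largest prime factor is 67.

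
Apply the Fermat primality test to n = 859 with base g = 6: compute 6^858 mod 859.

1

6^1 ≡ 6 (mod 859)
6^2 ≡ 6^2 = 36 ≡ 36 (mod 859)
6^4 ≡ 36^2 = 1296 ≡ 437 (mod 859)
6^8 ≡ 437^2 = 190969 ≡ 271 (mod 859)
6^16 ≡ 271^2 = 73441 ≡ 426 (mod 859)
6^32 ≡ 426^2 = 181476 ≡ 227 (mod 859)
6^64 ≡ 227^2 = 51529 ≡ 848 (mod 859)
6^128 ≡ 848^2 = 719104 ≡ 121 (mod 859)
6^256 ≡ 121^2 = 14641 ≡ 38 (mod 859)
6^512 ≡ 38^2 = 1444 ≡ 585 (mod 859)
858 = 512 + 256 + 64 + 16 + 8 + 2 in binary powers of 2.
So 6^858 ≡ 585 · 38 · 848 · 426 · 271 · 36 ≡ 1 (mod 859).
Since the result is 1, base 6 gives no evidence that 859 is composite.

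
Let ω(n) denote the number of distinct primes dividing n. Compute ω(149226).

149226 = 2 · 74613
74613 = 3 · 24871
24871 = 7 · 3553
3553 = 11 · 323
323 = 17 · 19
149226 = 2 · 3 · 7 · 11 · 17 · 19, which has 6 distinct prime factors.

6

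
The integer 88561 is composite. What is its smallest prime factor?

88561 is odd.
Digit sum 28, not divisible by 3.
Ends in 1: not divisible by 5.
7: 88561 = 7·12651 + 4
11: 88561 = 11·8051

11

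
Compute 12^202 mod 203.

86

12^1 ≡ 12 (mod 203)
12^2 ≡ 12^2 = 144 ≡ 144 (mod 203)
12^4 ≡ 144^2 = 20736 ≡ 30 (mod 203)
12^8 ≡ 30^2 = 900 ≡ 88 (mod 203)
12^16 ≡ 88^2 = 7744 ≡ 30 (mod 203)
12^32 ≡ 30^2 = 900 ≡ 88 (mod 203)
12^64 ≡ 88^2 = 7744 ≡ 30 (mod 203)
12^128 ≡ 30^2 = 900 ≡ 88 (mod 203)
202 = 128 + 64 + 8 + 2 in binary powers of 2.
So 12^202 ≡ 88 · 30 · 88 · 144 ≡ 86 (mod 203).
Since 86 ≠ 1, base 12 is a Fermat witness: 203 is composite.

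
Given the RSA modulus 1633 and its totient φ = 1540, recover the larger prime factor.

φ(n) = (p−1)(q−1) = n − (p+q) + 1, so p + q = 1633 − 1540 + 1 = 94.
p and q are the roots of t² − 94t + 1633 = 0.
Discriminant: 94² − 4·1633 = 8836 − 6532 = 2304; √2304 = 48.
q = (94 − 48)/2 = 23, p = (94 + 48)/2 = 71.
Check: 23 · 71 = 1633.

71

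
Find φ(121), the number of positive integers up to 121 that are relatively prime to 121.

Factor: 121 = 11^2.
φ(121) = 11^1·(11−1) = 110.

110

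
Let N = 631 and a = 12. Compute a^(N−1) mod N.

1

12^1 ≡ 12 (mod 631)
12^2 ≡ 12^2 = 144 ≡ 144 (mod 631)
12^4 ≡ 144^2 = 20736 ≡ 544 (mod 631)
12^8 ≡ 544^2 = 295936 ≡ 628 (mod 631)
12^16 ≡ 628^2 = 394384 ≡ 9 (mod 631)
12^32 ≡ 9^2 = 81 ≡ 81 (mod 631)
12^64 ≡ 81^2 = 6561 ≡ 251 (mod 631)
12^128 ≡ 251^2 = 63001 ≡ 532 (mod 631)
12^256 ≡ 532^2 = 283024 ≡ 336 (mod 631)
12^512 ≡ 336^2 = 112896 ≡ 578 (mod 631)
630 = 512 + 64 + 32 + 16 + 4 + 2 in binary powers of 2.
So 12^630 ≡ 578 · 251 · 81 · 9 · 544 · 144 ≡ 1 (mod 631).
Since the result is 1, base 12 gives no evidence that 631 is composite.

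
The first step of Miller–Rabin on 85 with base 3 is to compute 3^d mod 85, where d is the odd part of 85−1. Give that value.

73

85 − 1 = 84 = 2^2 · 21, so d = 21.
3^1 ≡ 3 (mod 85)
3^2 ≡ 3^2 = 9 ≡ 9 (mod 85)
3^4 ≡ 9^2 = 81 ≡ 81 (mod 85)
3^8 ≡ 81^2 = 6561 ≡ 16 (mod 85)
3^16 ≡ 16^2 = 256 ≡ 1 (mod 85)
21 = 16 + 4 + 1 in binary powers of 2.
So 3^21 ≡ 1 · 81 · 3 ≡ 73 (mod 85).
Squaring chain: 73 → 59; never reaches −1, so base 3 is a Miller–Rabin witness that 85 is composite.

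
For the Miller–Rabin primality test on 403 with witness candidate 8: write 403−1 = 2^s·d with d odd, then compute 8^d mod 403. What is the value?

403 − 1 = 402 = 2^1 · 201, so d = 201.
8^1 ≡ 8 (mod 403)
8^2 ≡ 8^2 = 64 ≡ 64 (mod 403)
8^4 ≡ 64^2 = 4096 ≡ 66 (mod 403)
8^8 ≡ 66^2 = 4356 ≡ 326 (mod 403)
8^16 ≡ 326^2 = 106276 ≡ 287 (mod 403)
8^32 ≡ 287^2 = 82369 ≡ 157 (mod 403)
8^64 ≡ 157^2 = 24649 ≡ 66 (mod 403)
8^128 ≡ 66^2 = 4356 ≡ 326 (mod 403)
201 = 128 + 64 + 8 + 1 in binary powers of 2.
So 8^201 ≡ 326 · 66 · 326 · 8 ≡ 8 (mod 403).
Squaring chain: 8; never reaches −1, so base 8 is a Miller–Rabin witness that 403 is composite.

8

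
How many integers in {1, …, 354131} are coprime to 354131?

Factor: 354131 = 23 · 89 · 173.
φ(354131) = (23−1) · (89−1) · (173−1) = 22 · 88 · 172 = 332992.

332992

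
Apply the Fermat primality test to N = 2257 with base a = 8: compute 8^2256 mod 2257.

8^1 ≡ 8 (mod 2257)
8^2 ≡ 8^2 = 64 ≡ 64 (mod 2257)
8^4 ≡ 64^2 = 4096 ≡ 1839 (mod 2257)
8^8 ≡ 1839^2 = 3381921 ≡ 935 (mod 2257)
8^16 ≡ 935^2 = 874225 ≡ 766 (mod 2257)
8^32 ≡ 766^2 = 586756 ≡ 2193 (mod 2257)
8^64 ≡ 2193^2 = 4809249 ≡ 1839 (mod 2257)
8^128 ≡ 1839^2 = 3381921 ≡ 935 (mod 2257)
8^256 ≡ 935^2 = 874225 ≡ 766 (mod 2257)
8^512 ≡ 766^2 = 586756 ≡ 2193 (mod 2257)
8^1024 ≡ 2193^2 = 4809249 ≡ 1839 (mod 2257)
8^2048 ≡ 1839^2 = 3381921 ≡ 935 (mod 2257)
2256 = 2048 + 128 + 64 + 16 in binary powers of 2.
So 8^2256 ≡ 935 · 935 · 1839 · 766 ≡ 1925 (mod 2257).
Since 1925 ≠ 1, base 8 is a Fermat witness: 2257 is composite.

1925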